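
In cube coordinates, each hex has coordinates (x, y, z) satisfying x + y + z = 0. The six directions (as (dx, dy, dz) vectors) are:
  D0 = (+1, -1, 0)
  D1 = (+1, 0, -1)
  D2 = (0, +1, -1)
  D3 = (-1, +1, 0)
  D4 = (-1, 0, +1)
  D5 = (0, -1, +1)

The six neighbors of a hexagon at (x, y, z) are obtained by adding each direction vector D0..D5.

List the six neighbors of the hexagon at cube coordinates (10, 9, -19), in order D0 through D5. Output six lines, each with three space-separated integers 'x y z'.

Center: (10, 9, -19). Add each direction:
  D0: (10, 9, -19) + (1, -1, 0) = (11, 8, -19)
  D1: (10, 9, -19) + (1, 0, -1) = (11, 9, -20)
  D2: (10, 9, -19) + (0, 1, -1) = (10, 10, -20)
  D3: (10, 9, -19) + (-1, 1, 0) = (9, 10, -19)
  D4: (10, 9, -19) + (-1, 0, 1) = (9, 9, -18)
  D5: (10, 9, -19) + (0, -1, 1) = (10, 8, -18)

Answer: 11 8 -19
11 9 -20
10 10 -20
9 10 -19
9 9 -18
10 8 -18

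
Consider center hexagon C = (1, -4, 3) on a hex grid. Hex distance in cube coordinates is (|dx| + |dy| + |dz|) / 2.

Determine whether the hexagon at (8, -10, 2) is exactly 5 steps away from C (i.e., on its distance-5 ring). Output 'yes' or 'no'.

|px - cx| = |8 - 1| = 7
|py - cy| = |-10 - (-4)| = 6
|pz - cz| = |2 - 3| = 1
distance = (7+6+1)/2 = 14/2 = 7
radius = 5; distance != radius -> no

Answer: no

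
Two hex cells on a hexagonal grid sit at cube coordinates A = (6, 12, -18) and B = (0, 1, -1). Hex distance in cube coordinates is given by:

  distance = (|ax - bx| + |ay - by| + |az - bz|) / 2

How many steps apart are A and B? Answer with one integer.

Answer: 17

Derivation:
|ax - bx| = |6 - 0| = 6
|ay - by| = |12 - 1| = 11
|az - bz| = |-18 - (-1)| = 17
distance = (6 + 11 + 17) / 2 = 34 / 2 = 17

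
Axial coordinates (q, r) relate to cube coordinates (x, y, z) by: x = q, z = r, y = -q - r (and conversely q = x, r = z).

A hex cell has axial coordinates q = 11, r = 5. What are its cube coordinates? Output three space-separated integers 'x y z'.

Answer: 11 -16 5

Derivation:
x = q = 11
z = r = 5
y = -x - z = -(11) - (5) = -16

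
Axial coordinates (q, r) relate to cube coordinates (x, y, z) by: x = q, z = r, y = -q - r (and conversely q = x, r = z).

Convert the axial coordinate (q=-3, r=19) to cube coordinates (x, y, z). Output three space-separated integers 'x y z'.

Answer: -3 -16 19

Derivation:
x = q = -3
z = r = 19
y = -x - z = -(-3) - (19) = -16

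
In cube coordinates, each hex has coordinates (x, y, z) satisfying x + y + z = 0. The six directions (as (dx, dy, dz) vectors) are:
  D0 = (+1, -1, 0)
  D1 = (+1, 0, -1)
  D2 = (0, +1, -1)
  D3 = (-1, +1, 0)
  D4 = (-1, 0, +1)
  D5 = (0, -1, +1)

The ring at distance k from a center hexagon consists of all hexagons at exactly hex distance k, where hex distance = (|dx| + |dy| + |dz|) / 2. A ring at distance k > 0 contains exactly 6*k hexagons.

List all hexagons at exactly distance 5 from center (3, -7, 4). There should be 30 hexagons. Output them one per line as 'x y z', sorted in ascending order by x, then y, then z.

Walk ring at distance 5 from (3, -7, 4):
Start at center + D4*5 = (-2, -7, 9)
  hex 0: (-2, -7, 9)
  hex 1: (-1, -8, 9)
  hex 2: (0, -9, 9)
  hex 3: (1, -10, 9)
  hex 4: (2, -11, 9)
  hex 5: (3, -12, 9)
  hex 6: (4, -12, 8)
  hex 7: (5, -12, 7)
  hex 8: (6, -12, 6)
  hex 9: (7, -12, 5)
  hex 10: (8, -12, 4)
  hex 11: (8, -11, 3)
  hex 12: (8, -10, 2)
  hex 13: (8, -9, 1)
  hex 14: (8, -8, 0)
  hex 15: (8, -7, -1)
  hex 16: (7, -6, -1)
  hex 17: (6, -5, -1)
  hex 18: (5, -4, -1)
  hex 19: (4, -3, -1)
  hex 20: (3, -2, -1)
  hex 21: (2, -2, 0)
  hex 22: (1, -2, 1)
  hex 23: (0, -2, 2)
  hex 24: (-1, -2, 3)
  hex 25: (-2, -2, 4)
  hex 26: (-2, -3, 5)
  hex 27: (-2, -4, 6)
  hex 28: (-2, -5, 7)
  hex 29: (-2, -6, 8)
Sorted: 30 hexes.

Answer: -2 -7 9
-2 -6 8
-2 -5 7
-2 -4 6
-2 -3 5
-2 -2 4
-1 -8 9
-1 -2 3
0 -9 9
0 -2 2
1 -10 9
1 -2 1
2 -11 9
2 -2 0
3 -12 9
3 -2 -1
4 -12 8
4 -3 -1
5 -12 7
5 -4 -1
6 -12 6
6 -5 -1
7 -12 5
7 -6 -1
8 -12 4
8 -11 3
8 -10 2
8 -9 1
8 -8 0
8 -7 -1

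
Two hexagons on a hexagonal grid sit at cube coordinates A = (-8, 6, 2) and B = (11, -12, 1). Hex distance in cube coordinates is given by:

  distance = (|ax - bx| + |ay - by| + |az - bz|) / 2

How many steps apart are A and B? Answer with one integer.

|ax - bx| = |-8 - 11| = 19
|ay - by| = |6 - (-12)| = 18
|az - bz| = |2 - 1| = 1
distance = (19 + 18 + 1) / 2 = 38 / 2 = 19

Answer: 19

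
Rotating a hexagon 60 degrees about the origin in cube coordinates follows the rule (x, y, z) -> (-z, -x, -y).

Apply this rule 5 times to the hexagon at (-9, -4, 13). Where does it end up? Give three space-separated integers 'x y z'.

Start: (-9, -4, 13)
Step 1: (-9, -4, 13) -> (-(13), -(-9), -(-4)) = (-13, 9, 4)
Step 2: (-13, 9, 4) -> (-(4), -(-13), -(9)) = (-4, 13, -9)
Step 3: (-4, 13, -9) -> (-(-9), -(-4), -(13)) = (9, 4, -13)
Step 4: (9, 4, -13) -> (-(-13), -(9), -(4)) = (13, -9, -4)
Step 5: (13, -9, -4) -> (-(-4), -(13), -(-9)) = (4, -13, 9)

Answer: 4 -13 9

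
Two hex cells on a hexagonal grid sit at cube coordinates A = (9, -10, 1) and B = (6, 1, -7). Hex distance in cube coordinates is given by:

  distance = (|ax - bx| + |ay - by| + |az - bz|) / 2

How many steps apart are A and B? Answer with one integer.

Answer: 11

Derivation:
|ax - bx| = |9 - 6| = 3
|ay - by| = |-10 - 1| = 11
|az - bz| = |1 - (-7)| = 8
distance = (3 + 11 + 8) / 2 = 22 / 2 = 11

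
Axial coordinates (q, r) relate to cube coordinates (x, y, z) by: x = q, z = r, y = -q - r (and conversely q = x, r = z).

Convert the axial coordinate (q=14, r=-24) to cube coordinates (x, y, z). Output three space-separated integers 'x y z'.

x = q = 14
z = r = -24
y = -x - z = -(14) - (-24) = 10

Answer: 14 10 -24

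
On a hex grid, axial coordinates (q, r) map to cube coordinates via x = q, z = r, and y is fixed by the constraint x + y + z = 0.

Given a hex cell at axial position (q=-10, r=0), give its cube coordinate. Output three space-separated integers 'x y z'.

x = q = -10
z = r = 0
y = -x - z = -(-10) - (0) = 10

Answer: -10 10 0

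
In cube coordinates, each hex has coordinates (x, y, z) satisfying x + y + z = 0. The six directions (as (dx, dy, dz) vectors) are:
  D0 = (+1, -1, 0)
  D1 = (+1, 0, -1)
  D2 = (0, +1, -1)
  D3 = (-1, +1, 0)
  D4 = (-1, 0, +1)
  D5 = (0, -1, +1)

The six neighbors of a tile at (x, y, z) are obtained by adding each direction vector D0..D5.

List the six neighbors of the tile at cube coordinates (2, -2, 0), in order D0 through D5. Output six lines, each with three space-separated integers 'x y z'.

Answer: 3 -3 0
3 -2 -1
2 -1 -1
1 -1 0
1 -2 1
2 -3 1

Derivation:
Center: (2, -2, 0). Add each direction:
  D0: (2, -2, 0) + (1, -1, 0) = (3, -3, 0)
  D1: (2, -2, 0) + (1, 0, -1) = (3, -2, -1)
  D2: (2, -2, 0) + (0, 1, -1) = (2, -1, -1)
  D3: (2, -2, 0) + (-1, 1, 0) = (1, -1, 0)
  D4: (2, -2, 0) + (-1, 0, 1) = (1, -2, 1)
  D5: (2, -2, 0) + (0, -1, 1) = (2, -3, 1)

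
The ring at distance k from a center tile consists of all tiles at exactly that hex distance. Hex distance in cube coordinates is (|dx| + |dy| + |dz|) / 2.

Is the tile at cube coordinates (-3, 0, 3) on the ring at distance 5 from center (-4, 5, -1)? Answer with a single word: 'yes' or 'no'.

|px - cx| = |-3 - (-4)| = 1
|py - cy| = |0 - 5| = 5
|pz - cz| = |3 - (-1)| = 4
distance = (1+5+4)/2 = 10/2 = 5
radius = 5; distance == radius -> yes

Answer: yes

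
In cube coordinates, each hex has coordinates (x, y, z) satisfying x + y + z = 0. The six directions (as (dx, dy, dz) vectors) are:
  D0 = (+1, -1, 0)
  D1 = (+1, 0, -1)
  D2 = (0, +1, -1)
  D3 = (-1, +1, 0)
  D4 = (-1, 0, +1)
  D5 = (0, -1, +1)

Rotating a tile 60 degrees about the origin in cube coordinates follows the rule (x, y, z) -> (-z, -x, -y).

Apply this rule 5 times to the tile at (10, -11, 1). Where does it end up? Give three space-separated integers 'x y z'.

Answer: 11 -1 -10

Derivation:
Start: (10, -11, 1)
Step 1: (10, -11, 1) -> (-(1), -(10), -(-11)) = (-1, -10, 11)
Step 2: (-1, -10, 11) -> (-(11), -(-1), -(-10)) = (-11, 1, 10)
Step 3: (-11, 1, 10) -> (-(10), -(-11), -(1)) = (-10, 11, -1)
Step 4: (-10, 11, -1) -> (-(-1), -(-10), -(11)) = (1, 10, -11)
Step 5: (1, 10, -11) -> (-(-11), -(1), -(10)) = (11, -1, -10)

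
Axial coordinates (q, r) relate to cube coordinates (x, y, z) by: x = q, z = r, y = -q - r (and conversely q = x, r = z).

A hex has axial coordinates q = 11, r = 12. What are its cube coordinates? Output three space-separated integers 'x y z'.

x = q = 11
z = r = 12
y = -x - z = -(11) - (12) = -23

Answer: 11 -23 12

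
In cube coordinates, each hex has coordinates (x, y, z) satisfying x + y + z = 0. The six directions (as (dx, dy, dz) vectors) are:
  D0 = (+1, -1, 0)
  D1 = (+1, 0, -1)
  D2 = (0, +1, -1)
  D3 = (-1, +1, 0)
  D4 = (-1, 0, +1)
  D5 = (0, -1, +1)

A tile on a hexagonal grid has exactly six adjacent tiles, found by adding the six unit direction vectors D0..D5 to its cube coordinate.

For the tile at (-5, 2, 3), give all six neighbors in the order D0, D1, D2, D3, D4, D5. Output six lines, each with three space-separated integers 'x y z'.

Center: (-5, 2, 3). Add each direction:
  D0: (-5, 2, 3) + (1, -1, 0) = (-4, 1, 3)
  D1: (-5, 2, 3) + (1, 0, -1) = (-4, 2, 2)
  D2: (-5, 2, 3) + (0, 1, -1) = (-5, 3, 2)
  D3: (-5, 2, 3) + (-1, 1, 0) = (-6, 3, 3)
  D4: (-5, 2, 3) + (-1, 0, 1) = (-6, 2, 4)
  D5: (-5, 2, 3) + (0, -1, 1) = (-5, 1, 4)

Answer: -4 1 3
-4 2 2
-5 3 2
-6 3 3
-6 2 4
-5 1 4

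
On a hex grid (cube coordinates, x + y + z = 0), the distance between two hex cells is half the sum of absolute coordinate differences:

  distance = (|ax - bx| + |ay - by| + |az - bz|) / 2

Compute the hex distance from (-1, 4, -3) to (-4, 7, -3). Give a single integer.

|ax - bx| = |-1 - (-4)| = 3
|ay - by| = |4 - 7| = 3
|az - bz| = |-3 - (-3)| = 0
distance = (3 + 3 + 0) / 2 = 6 / 2 = 3

Answer: 3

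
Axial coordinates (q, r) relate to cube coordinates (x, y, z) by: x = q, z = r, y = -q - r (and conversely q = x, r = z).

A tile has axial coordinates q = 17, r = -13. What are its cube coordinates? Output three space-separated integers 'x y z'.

x = q = 17
z = r = -13
y = -x - z = -(17) - (-13) = -4

Answer: 17 -4 -13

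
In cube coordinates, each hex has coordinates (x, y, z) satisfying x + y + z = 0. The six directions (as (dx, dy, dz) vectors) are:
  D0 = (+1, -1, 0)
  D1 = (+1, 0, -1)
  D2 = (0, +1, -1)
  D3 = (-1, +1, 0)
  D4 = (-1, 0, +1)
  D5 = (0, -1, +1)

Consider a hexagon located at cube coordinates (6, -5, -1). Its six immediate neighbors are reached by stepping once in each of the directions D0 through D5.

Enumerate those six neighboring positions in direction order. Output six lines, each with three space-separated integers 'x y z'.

Center: (6, -5, -1). Add each direction:
  D0: (6, -5, -1) + (1, -1, 0) = (7, -6, -1)
  D1: (6, -5, -1) + (1, 0, -1) = (7, -5, -2)
  D2: (6, -5, -1) + (0, 1, -1) = (6, -4, -2)
  D3: (6, -5, -1) + (-1, 1, 0) = (5, -4, -1)
  D4: (6, -5, -1) + (-1, 0, 1) = (5, -5, 0)
  D5: (6, -5, -1) + (0, -1, 1) = (6, -6, 0)

Answer: 7 -6 -1
7 -5 -2
6 -4 -2
5 -4 -1
5 -5 0
6 -6 0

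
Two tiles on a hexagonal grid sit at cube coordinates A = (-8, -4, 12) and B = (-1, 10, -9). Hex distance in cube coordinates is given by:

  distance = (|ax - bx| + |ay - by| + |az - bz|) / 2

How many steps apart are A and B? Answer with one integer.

Answer: 21

Derivation:
|ax - bx| = |-8 - (-1)| = 7
|ay - by| = |-4 - 10| = 14
|az - bz| = |12 - (-9)| = 21
distance = (7 + 14 + 21) / 2 = 42 / 2 = 21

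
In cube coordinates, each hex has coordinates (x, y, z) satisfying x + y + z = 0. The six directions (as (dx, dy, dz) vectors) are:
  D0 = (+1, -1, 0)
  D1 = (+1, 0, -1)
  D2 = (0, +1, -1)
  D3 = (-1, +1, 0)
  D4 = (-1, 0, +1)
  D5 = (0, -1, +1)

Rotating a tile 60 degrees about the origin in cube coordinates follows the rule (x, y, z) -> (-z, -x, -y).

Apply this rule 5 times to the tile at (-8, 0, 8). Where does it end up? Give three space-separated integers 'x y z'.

Answer: 0 -8 8

Derivation:
Start: (-8, 0, 8)
Step 1: (-8, 0, 8) -> (-(8), -(-8), -(0)) = (-8, 8, 0)
Step 2: (-8, 8, 0) -> (-(0), -(-8), -(8)) = (0, 8, -8)
Step 3: (0, 8, -8) -> (-(-8), -(0), -(8)) = (8, 0, -8)
Step 4: (8, 0, -8) -> (-(-8), -(8), -(0)) = (8, -8, 0)
Step 5: (8, -8, 0) -> (-(0), -(8), -(-8)) = (0, -8, 8)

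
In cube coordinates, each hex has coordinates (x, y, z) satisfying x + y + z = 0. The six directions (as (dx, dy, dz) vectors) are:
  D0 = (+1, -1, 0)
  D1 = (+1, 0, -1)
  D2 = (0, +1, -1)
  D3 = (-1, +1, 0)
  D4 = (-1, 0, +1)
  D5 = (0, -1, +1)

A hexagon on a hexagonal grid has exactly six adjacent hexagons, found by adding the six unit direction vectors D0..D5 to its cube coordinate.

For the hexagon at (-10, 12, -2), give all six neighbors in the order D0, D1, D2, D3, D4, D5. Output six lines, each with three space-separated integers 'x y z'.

Center: (-10, 12, -2). Add each direction:
  D0: (-10, 12, -2) + (1, -1, 0) = (-9, 11, -2)
  D1: (-10, 12, -2) + (1, 0, -1) = (-9, 12, -3)
  D2: (-10, 12, -2) + (0, 1, -1) = (-10, 13, -3)
  D3: (-10, 12, -2) + (-1, 1, 0) = (-11, 13, -2)
  D4: (-10, 12, -2) + (-1, 0, 1) = (-11, 12, -1)
  D5: (-10, 12, -2) + (0, -1, 1) = (-10, 11, -1)

Answer: -9 11 -2
-9 12 -3
-10 13 -3
-11 13 -2
-11 12 -1
-10 11 -1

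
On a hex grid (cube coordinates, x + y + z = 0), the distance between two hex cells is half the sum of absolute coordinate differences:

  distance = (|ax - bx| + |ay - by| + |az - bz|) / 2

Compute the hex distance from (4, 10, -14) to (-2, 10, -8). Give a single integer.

Answer: 6

Derivation:
|ax - bx| = |4 - (-2)| = 6
|ay - by| = |10 - 10| = 0
|az - bz| = |-14 - (-8)| = 6
distance = (6 + 0 + 6) / 2 = 12 / 2 = 6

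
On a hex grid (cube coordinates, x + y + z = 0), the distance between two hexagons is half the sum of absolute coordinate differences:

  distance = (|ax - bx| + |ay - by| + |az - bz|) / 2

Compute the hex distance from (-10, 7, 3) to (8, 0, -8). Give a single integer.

|ax - bx| = |-10 - 8| = 18
|ay - by| = |7 - 0| = 7
|az - bz| = |3 - (-8)| = 11
distance = (18 + 7 + 11) / 2 = 36 / 2 = 18

Answer: 18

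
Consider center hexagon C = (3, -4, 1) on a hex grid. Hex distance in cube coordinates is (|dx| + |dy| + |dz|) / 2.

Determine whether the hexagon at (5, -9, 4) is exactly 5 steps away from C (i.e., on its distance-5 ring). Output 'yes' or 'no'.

Answer: yes

Derivation:
|px - cx| = |5 - 3| = 2
|py - cy| = |-9 - (-4)| = 5
|pz - cz| = |4 - 1| = 3
distance = (2+5+3)/2 = 10/2 = 5
radius = 5; distance == radius -> yes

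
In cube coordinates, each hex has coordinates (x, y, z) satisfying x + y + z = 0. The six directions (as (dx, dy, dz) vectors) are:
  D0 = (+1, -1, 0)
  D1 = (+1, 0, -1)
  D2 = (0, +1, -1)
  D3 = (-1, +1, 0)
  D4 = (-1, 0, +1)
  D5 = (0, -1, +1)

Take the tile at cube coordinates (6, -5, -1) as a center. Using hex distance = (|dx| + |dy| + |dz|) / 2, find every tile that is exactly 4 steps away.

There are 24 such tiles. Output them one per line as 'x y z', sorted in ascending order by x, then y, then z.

Walk ring at distance 4 from (6, -5, -1):
Start at center + D4*4 = (2, -5, 3)
  hex 0: (2, -5, 3)
  hex 1: (3, -6, 3)
  hex 2: (4, -7, 3)
  hex 3: (5, -8, 3)
  hex 4: (6, -9, 3)
  hex 5: (7, -9, 2)
  hex 6: (8, -9, 1)
  hex 7: (9, -9, 0)
  hex 8: (10, -9, -1)
  hex 9: (10, -8, -2)
  hex 10: (10, -7, -3)
  hex 11: (10, -6, -4)
  hex 12: (10, -5, -5)
  hex 13: (9, -4, -5)
  hex 14: (8, -3, -5)
  hex 15: (7, -2, -5)
  hex 16: (6, -1, -5)
  hex 17: (5, -1, -4)
  hex 18: (4, -1, -3)
  hex 19: (3, -1, -2)
  hex 20: (2, -1, -1)
  hex 21: (2, -2, 0)
  hex 22: (2, -3, 1)
  hex 23: (2, -4, 2)
Sorted: 24 hexes.

Answer: 2 -5 3
2 -4 2
2 -3 1
2 -2 0
2 -1 -1
3 -6 3
3 -1 -2
4 -7 3
4 -1 -3
5 -8 3
5 -1 -4
6 -9 3
6 -1 -5
7 -9 2
7 -2 -5
8 -9 1
8 -3 -5
9 -9 0
9 -4 -5
10 -9 -1
10 -8 -2
10 -7 -3
10 -6 -4
10 -5 -5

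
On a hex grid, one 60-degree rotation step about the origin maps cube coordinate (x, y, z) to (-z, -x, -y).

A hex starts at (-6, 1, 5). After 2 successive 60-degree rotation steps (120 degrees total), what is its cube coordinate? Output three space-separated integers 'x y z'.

Start: (-6, 1, 5)
Step 1: (-6, 1, 5) -> (-(5), -(-6), -(1)) = (-5, 6, -1)
Step 2: (-5, 6, -1) -> (-(-1), -(-5), -(6)) = (1, 5, -6)

Answer: 1 5 -6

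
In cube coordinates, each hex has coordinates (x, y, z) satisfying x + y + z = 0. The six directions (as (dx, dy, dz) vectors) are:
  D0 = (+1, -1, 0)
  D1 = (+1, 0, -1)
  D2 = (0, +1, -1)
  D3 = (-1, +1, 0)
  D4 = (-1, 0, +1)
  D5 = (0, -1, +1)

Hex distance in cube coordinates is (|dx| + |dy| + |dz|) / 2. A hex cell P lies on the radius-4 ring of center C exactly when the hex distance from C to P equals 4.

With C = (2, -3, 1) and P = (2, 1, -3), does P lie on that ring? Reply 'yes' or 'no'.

Answer: yes

Derivation:
|px - cx| = |2 - 2| = 0
|py - cy| = |1 - (-3)| = 4
|pz - cz| = |-3 - 1| = 4
distance = (0+4+4)/2 = 8/2 = 4
radius = 4; distance == radius -> yes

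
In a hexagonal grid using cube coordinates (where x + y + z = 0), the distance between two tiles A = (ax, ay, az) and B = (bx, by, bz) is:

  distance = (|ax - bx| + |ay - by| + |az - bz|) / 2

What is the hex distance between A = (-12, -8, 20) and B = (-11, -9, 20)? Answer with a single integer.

Answer: 1

Derivation:
|ax - bx| = |-12 - (-11)| = 1
|ay - by| = |-8 - (-9)| = 1
|az - bz| = |20 - 20| = 0
distance = (1 + 1 + 0) / 2 = 2 / 2 = 1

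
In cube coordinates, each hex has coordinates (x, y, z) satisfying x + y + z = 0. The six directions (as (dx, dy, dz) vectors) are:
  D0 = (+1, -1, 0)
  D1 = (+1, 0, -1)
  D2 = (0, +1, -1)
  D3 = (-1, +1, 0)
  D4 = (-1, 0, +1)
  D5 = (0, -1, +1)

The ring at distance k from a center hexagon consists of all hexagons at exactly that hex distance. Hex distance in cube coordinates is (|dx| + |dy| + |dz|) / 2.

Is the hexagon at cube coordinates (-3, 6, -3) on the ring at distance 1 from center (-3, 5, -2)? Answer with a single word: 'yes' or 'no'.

|px - cx| = |-3 - (-3)| = 0
|py - cy| = |6 - 5| = 1
|pz - cz| = |-3 - (-2)| = 1
distance = (0+1+1)/2 = 2/2 = 1
radius = 1; distance == radius -> yes

Answer: yes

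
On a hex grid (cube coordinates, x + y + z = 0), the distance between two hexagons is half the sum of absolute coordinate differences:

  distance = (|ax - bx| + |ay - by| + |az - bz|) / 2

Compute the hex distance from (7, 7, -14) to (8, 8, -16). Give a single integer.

Answer: 2

Derivation:
|ax - bx| = |7 - 8| = 1
|ay - by| = |7 - 8| = 1
|az - bz| = |-14 - (-16)| = 2
distance = (1 + 1 + 2) / 2 = 4 / 2 = 2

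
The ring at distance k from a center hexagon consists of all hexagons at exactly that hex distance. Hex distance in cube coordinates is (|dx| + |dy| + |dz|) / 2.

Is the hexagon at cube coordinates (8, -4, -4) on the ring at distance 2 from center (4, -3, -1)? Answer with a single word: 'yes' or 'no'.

Answer: no

Derivation:
|px - cx| = |8 - 4| = 4
|py - cy| = |-4 - (-3)| = 1
|pz - cz| = |-4 - (-1)| = 3
distance = (4+1+3)/2 = 8/2 = 4
radius = 2; distance != radius -> no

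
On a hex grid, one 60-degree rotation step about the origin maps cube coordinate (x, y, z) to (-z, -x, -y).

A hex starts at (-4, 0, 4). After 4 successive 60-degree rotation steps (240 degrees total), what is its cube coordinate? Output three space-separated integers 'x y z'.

Start: (-4, 0, 4)
Step 1: (-4, 0, 4) -> (-(4), -(-4), -(0)) = (-4, 4, 0)
Step 2: (-4, 4, 0) -> (-(0), -(-4), -(4)) = (0, 4, -4)
Step 3: (0, 4, -4) -> (-(-4), -(0), -(4)) = (4, 0, -4)
Step 4: (4, 0, -4) -> (-(-4), -(4), -(0)) = (4, -4, 0)

Answer: 4 -4 0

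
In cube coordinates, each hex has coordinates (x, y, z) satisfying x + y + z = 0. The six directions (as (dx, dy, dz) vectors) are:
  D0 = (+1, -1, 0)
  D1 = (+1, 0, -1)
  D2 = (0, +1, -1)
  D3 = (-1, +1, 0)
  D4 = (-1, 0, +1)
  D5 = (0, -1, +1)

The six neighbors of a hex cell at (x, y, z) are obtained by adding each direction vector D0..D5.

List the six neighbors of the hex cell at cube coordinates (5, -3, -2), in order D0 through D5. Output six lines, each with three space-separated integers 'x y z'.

Center: (5, -3, -2). Add each direction:
  D0: (5, -3, -2) + (1, -1, 0) = (6, -4, -2)
  D1: (5, -3, -2) + (1, 0, -1) = (6, -3, -3)
  D2: (5, -3, -2) + (0, 1, -1) = (5, -2, -3)
  D3: (5, -3, -2) + (-1, 1, 0) = (4, -2, -2)
  D4: (5, -3, -2) + (-1, 0, 1) = (4, -3, -1)
  D5: (5, -3, -2) + (0, -1, 1) = (5, -4, -1)

Answer: 6 -4 -2
6 -3 -3
5 -2 -3
4 -2 -2
4 -3 -1
5 -4 -1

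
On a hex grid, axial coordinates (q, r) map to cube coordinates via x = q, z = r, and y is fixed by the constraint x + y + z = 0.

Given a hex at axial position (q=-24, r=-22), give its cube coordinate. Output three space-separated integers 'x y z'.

Answer: -24 46 -22

Derivation:
x = q = -24
z = r = -22
y = -x - z = -(-24) - (-22) = 46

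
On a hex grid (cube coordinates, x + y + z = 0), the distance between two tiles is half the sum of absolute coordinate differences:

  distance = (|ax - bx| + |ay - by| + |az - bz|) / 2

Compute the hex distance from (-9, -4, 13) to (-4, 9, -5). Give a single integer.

|ax - bx| = |-9 - (-4)| = 5
|ay - by| = |-4 - 9| = 13
|az - bz| = |13 - (-5)| = 18
distance = (5 + 13 + 18) / 2 = 36 / 2 = 18

Answer: 18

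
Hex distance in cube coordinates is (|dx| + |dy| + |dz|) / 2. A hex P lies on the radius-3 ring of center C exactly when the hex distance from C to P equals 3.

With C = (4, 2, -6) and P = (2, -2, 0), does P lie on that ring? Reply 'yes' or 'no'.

Answer: no

Derivation:
|px - cx| = |2 - 4| = 2
|py - cy| = |-2 - 2| = 4
|pz - cz| = |0 - (-6)| = 6
distance = (2+4+6)/2 = 12/2 = 6
radius = 3; distance != radius -> no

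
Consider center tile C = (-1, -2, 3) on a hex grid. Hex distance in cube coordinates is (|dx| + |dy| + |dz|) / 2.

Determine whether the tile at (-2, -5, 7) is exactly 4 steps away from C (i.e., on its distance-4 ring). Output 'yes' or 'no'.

|px - cx| = |-2 - (-1)| = 1
|py - cy| = |-5 - (-2)| = 3
|pz - cz| = |7 - 3| = 4
distance = (1+3+4)/2 = 8/2 = 4
radius = 4; distance == radius -> yes

Answer: yes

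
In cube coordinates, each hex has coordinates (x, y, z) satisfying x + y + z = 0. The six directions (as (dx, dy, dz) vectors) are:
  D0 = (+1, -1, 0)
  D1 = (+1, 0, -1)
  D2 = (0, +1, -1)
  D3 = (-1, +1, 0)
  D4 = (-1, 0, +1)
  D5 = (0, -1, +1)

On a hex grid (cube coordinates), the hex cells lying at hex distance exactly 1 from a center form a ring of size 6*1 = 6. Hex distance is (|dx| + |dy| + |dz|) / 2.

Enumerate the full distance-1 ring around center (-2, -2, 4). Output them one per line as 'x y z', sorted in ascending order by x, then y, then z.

Answer: -3 -2 5
-3 -1 4
-2 -3 5
-2 -1 3
-1 -3 4
-1 -2 3

Derivation:
Walk ring at distance 1 from (-2, -2, 4):
Start at center + D4*1 = (-3, -2, 5)
  hex 0: (-3, -2, 5)
  hex 1: (-2, -3, 5)
  hex 2: (-1, -3, 4)
  hex 3: (-1, -2, 3)
  hex 4: (-2, -1, 3)
  hex 5: (-3, -1, 4)
Sorted: 6 hexes.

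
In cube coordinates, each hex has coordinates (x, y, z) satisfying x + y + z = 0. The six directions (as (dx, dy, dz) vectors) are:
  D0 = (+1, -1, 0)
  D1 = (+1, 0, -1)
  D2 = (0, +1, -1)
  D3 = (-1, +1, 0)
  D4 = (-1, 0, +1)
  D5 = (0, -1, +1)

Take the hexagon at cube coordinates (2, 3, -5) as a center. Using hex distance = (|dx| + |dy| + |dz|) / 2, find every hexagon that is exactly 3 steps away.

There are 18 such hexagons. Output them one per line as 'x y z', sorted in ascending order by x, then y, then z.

Walk ring at distance 3 from (2, 3, -5):
Start at center + D4*3 = (-1, 3, -2)
  hex 0: (-1, 3, -2)
  hex 1: (0, 2, -2)
  hex 2: (1, 1, -2)
  hex 3: (2, 0, -2)
  hex 4: (3, 0, -3)
  hex 5: (4, 0, -4)
  hex 6: (5, 0, -5)
  hex 7: (5, 1, -6)
  hex 8: (5, 2, -7)
  hex 9: (5, 3, -8)
  hex 10: (4, 4, -8)
  hex 11: (3, 5, -8)
  hex 12: (2, 6, -8)
  hex 13: (1, 6, -7)
  hex 14: (0, 6, -6)
  hex 15: (-1, 6, -5)
  hex 16: (-1, 5, -4)
  hex 17: (-1, 4, -3)
Sorted: 18 hexes.

Answer: -1 3 -2
-1 4 -3
-1 5 -4
-1 6 -5
0 2 -2
0 6 -6
1 1 -2
1 6 -7
2 0 -2
2 6 -8
3 0 -3
3 5 -8
4 0 -4
4 4 -8
5 0 -5
5 1 -6
5 2 -7
5 3 -8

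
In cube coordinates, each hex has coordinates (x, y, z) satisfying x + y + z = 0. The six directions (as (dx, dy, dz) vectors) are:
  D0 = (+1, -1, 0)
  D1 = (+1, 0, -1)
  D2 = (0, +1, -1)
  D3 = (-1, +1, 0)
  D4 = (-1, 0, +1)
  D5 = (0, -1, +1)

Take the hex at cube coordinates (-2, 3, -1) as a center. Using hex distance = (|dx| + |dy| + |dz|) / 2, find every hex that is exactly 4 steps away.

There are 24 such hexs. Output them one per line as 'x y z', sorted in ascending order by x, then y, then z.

Walk ring at distance 4 from (-2, 3, -1):
Start at center + D4*4 = (-6, 3, 3)
  hex 0: (-6, 3, 3)
  hex 1: (-5, 2, 3)
  hex 2: (-4, 1, 3)
  hex 3: (-3, 0, 3)
  hex 4: (-2, -1, 3)
  hex 5: (-1, -1, 2)
  hex 6: (0, -1, 1)
  hex 7: (1, -1, 0)
  hex 8: (2, -1, -1)
  hex 9: (2, 0, -2)
  hex 10: (2, 1, -3)
  hex 11: (2, 2, -4)
  hex 12: (2, 3, -5)
  hex 13: (1, 4, -5)
  hex 14: (0, 5, -5)
  hex 15: (-1, 6, -5)
  hex 16: (-2, 7, -5)
  hex 17: (-3, 7, -4)
  hex 18: (-4, 7, -3)
  hex 19: (-5, 7, -2)
  hex 20: (-6, 7, -1)
  hex 21: (-6, 6, 0)
  hex 22: (-6, 5, 1)
  hex 23: (-6, 4, 2)
Sorted: 24 hexes.

Answer: -6 3 3
-6 4 2
-6 5 1
-6 6 0
-6 7 -1
-5 2 3
-5 7 -2
-4 1 3
-4 7 -3
-3 0 3
-3 7 -4
-2 -1 3
-2 7 -5
-1 -1 2
-1 6 -5
0 -1 1
0 5 -5
1 -1 0
1 4 -5
2 -1 -1
2 0 -2
2 1 -3
2 2 -4
2 3 -5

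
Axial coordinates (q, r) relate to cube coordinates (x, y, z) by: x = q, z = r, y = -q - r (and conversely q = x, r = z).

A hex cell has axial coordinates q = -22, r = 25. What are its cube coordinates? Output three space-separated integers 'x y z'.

Answer: -22 -3 25

Derivation:
x = q = -22
z = r = 25
y = -x - z = -(-22) - (25) = -3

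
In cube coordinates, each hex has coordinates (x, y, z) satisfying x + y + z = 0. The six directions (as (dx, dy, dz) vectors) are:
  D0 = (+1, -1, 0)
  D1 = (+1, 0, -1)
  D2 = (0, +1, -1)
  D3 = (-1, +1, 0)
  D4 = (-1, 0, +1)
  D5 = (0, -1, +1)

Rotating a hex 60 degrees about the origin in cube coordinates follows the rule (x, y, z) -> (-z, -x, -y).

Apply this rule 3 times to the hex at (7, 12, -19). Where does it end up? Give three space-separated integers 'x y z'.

Answer: -7 -12 19

Derivation:
Start: (7, 12, -19)
Step 1: (7, 12, -19) -> (-(-19), -(7), -(12)) = (19, -7, -12)
Step 2: (19, -7, -12) -> (-(-12), -(19), -(-7)) = (12, -19, 7)
Step 3: (12, -19, 7) -> (-(7), -(12), -(-19)) = (-7, -12, 19)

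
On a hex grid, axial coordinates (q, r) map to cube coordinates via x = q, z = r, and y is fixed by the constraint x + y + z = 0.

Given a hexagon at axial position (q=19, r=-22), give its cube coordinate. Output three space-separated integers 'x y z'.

Answer: 19 3 -22

Derivation:
x = q = 19
z = r = -22
y = -x - z = -(19) - (-22) = 3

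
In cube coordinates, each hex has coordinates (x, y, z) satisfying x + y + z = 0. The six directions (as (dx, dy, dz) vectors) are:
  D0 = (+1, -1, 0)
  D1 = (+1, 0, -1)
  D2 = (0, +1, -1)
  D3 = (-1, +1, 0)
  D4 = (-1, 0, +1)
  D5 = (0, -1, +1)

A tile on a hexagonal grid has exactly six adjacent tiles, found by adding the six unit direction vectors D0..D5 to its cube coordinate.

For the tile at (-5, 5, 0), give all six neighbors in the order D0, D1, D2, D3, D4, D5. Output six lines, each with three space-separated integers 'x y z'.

Center: (-5, 5, 0). Add each direction:
  D0: (-5, 5, 0) + (1, -1, 0) = (-4, 4, 0)
  D1: (-5, 5, 0) + (1, 0, -1) = (-4, 5, -1)
  D2: (-5, 5, 0) + (0, 1, -1) = (-5, 6, -1)
  D3: (-5, 5, 0) + (-1, 1, 0) = (-6, 6, 0)
  D4: (-5, 5, 0) + (-1, 0, 1) = (-6, 5, 1)
  D5: (-5, 5, 0) + (0, -1, 1) = (-5, 4, 1)

Answer: -4 4 0
-4 5 -1
-5 6 -1
-6 6 0
-6 5 1
-5 4 1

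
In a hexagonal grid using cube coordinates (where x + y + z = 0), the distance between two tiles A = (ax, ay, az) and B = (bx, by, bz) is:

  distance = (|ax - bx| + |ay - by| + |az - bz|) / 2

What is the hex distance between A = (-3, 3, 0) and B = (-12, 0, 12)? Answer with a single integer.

|ax - bx| = |-3 - (-12)| = 9
|ay - by| = |3 - 0| = 3
|az - bz| = |0 - 12| = 12
distance = (9 + 3 + 12) / 2 = 24 / 2 = 12

Answer: 12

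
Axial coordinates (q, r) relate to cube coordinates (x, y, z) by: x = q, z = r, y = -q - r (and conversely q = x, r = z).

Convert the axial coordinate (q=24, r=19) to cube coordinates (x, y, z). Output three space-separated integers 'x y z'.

Answer: 24 -43 19

Derivation:
x = q = 24
z = r = 19
y = -x - z = -(24) - (19) = -43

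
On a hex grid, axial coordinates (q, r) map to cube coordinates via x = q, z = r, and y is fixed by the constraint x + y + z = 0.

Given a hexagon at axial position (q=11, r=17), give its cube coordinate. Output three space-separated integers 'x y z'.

x = q = 11
z = r = 17
y = -x - z = -(11) - (17) = -28

Answer: 11 -28 17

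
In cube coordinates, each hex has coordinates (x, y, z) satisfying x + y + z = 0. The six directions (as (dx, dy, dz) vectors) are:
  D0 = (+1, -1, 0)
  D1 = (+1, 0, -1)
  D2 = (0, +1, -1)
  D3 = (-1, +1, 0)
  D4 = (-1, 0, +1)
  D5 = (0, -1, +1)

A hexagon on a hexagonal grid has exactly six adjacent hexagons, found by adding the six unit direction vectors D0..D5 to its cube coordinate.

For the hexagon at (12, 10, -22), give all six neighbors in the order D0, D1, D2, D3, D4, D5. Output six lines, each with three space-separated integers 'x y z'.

Center: (12, 10, -22). Add each direction:
  D0: (12, 10, -22) + (1, -1, 0) = (13, 9, -22)
  D1: (12, 10, -22) + (1, 0, -1) = (13, 10, -23)
  D2: (12, 10, -22) + (0, 1, -1) = (12, 11, -23)
  D3: (12, 10, -22) + (-1, 1, 0) = (11, 11, -22)
  D4: (12, 10, -22) + (-1, 0, 1) = (11, 10, -21)
  D5: (12, 10, -22) + (0, -1, 1) = (12, 9, -21)

Answer: 13 9 -22
13 10 -23
12 11 -23
11 11 -22
11 10 -21
12 9 -21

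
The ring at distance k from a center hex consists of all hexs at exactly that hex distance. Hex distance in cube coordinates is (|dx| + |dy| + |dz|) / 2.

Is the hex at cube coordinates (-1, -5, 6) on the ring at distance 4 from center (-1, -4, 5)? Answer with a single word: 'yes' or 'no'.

|px - cx| = |-1 - (-1)| = 0
|py - cy| = |-5 - (-4)| = 1
|pz - cz| = |6 - 5| = 1
distance = (0+1+1)/2 = 2/2 = 1
radius = 4; distance != radius -> no

Answer: no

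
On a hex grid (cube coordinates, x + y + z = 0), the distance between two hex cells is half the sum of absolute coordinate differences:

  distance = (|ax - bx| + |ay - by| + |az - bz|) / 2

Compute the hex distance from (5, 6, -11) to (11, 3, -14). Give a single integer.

|ax - bx| = |5 - 11| = 6
|ay - by| = |6 - 3| = 3
|az - bz| = |-11 - (-14)| = 3
distance = (6 + 3 + 3) / 2 = 12 / 2 = 6

Answer: 6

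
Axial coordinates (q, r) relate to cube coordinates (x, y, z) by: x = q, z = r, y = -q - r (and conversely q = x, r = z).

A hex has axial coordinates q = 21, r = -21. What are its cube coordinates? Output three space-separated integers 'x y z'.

Answer: 21 0 -21

Derivation:
x = q = 21
z = r = -21
y = -x - z = -(21) - (-21) = 0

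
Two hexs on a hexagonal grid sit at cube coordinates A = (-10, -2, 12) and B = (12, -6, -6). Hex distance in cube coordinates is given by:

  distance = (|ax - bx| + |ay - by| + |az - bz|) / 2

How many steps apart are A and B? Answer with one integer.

|ax - bx| = |-10 - 12| = 22
|ay - by| = |-2 - (-6)| = 4
|az - bz| = |12 - (-6)| = 18
distance = (22 + 4 + 18) / 2 = 44 / 2 = 22

Answer: 22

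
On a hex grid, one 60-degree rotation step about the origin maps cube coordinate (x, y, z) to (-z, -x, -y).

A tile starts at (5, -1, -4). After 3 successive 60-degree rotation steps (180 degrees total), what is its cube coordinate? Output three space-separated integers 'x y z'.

Answer: -5 1 4

Derivation:
Start: (5, -1, -4)
Step 1: (5, -1, -4) -> (-(-4), -(5), -(-1)) = (4, -5, 1)
Step 2: (4, -5, 1) -> (-(1), -(4), -(-5)) = (-1, -4, 5)
Step 3: (-1, -4, 5) -> (-(5), -(-1), -(-4)) = (-5, 1, 4)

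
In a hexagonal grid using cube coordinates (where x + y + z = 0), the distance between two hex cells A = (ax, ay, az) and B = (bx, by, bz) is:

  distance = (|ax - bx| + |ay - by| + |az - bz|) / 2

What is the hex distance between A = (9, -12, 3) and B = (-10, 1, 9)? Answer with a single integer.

Answer: 19

Derivation:
|ax - bx| = |9 - (-10)| = 19
|ay - by| = |-12 - 1| = 13
|az - bz| = |3 - 9| = 6
distance = (19 + 13 + 6) / 2 = 38 / 2 = 19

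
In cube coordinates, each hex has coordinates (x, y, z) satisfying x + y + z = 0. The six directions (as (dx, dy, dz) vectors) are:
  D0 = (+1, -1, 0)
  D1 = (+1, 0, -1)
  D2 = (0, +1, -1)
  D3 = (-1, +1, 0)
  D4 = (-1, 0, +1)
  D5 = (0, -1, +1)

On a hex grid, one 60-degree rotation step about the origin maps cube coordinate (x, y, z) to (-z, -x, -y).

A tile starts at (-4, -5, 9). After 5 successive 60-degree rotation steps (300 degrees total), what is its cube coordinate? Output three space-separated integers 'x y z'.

Start: (-4, -5, 9)
Step 1: (-4, -5, 9) -> (-(9), -(-4), -(-5)) = (-9, 4, 5)
Step 2: (-9, 4, 5) -> (-(5), -(-9), -(4)) = (-5, 9, -4)
Step 3: (-5, 9, -4) -> (-(-4), -(-5), -(9)) = (4, 5, -9)
Step 4: (4, 5, -9) -> (-(-9), -(4), -(5)) = (9, -4, -5)
Step 5: (9, -4, -5) -> (-(-5), -(9), -(-4)) = (5, -9, 4)

Answer: 5 -9 4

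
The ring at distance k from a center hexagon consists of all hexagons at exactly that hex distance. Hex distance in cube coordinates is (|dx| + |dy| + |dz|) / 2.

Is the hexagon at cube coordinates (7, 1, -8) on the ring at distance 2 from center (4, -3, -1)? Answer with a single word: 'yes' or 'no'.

|px - cx| = |7 - 4| = 3
|py - cy| = |1 - (-3)| = 4
|pz - cz| = |-8 - (-1)| = 7
distance = (3+4+7)/2 = 14/2 = 7
radius = 2; distance != radius -> no

Answer: no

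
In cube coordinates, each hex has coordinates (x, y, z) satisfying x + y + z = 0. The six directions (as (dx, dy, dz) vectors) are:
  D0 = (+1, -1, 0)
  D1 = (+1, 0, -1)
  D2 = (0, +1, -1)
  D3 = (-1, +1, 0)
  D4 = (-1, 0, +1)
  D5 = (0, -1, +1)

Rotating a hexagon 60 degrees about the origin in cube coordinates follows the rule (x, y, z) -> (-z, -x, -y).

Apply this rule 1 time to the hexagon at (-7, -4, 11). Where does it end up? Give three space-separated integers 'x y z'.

Answer: -11 7 4

Derivation:
Start: (-7, -4, 11)
Step 1: (-7, -4, 11) -> (-(11), -(-7), -(-4)) = (-11, 7, 4)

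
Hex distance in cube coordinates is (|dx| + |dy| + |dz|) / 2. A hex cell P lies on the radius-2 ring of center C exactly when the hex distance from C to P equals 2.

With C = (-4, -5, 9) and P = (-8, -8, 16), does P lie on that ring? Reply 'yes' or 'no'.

Answer: no

Derivation:
|px - cx| = |-8 - (-4)| = 4
|py - cy| = |-8 - (-5)| = 3
|pz - cz| = |16 - 9| = 7
distance = (4+3+7)/2 = 14/2 = 7
radius = 2; distance != radius -> no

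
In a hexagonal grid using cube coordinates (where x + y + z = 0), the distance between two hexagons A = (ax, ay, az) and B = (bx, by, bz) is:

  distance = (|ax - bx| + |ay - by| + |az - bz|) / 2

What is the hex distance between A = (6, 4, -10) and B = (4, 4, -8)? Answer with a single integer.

|ax - bx| = |6 - 4| = 2
|ay - by| = |4 - 4| = 0
|az - bz| = |-10 - (-8)| = 2
distance = (2 + 0 + 2) / 2 = 4 / 2 = 2

Answer: 2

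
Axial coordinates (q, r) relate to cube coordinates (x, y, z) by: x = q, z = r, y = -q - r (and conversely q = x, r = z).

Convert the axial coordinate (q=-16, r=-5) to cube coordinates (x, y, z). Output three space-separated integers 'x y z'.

Answer: -16 21 -5

Derivation:
x = q = -16
z = r = -5
y = -x - z = -(-16) - (-5) = 21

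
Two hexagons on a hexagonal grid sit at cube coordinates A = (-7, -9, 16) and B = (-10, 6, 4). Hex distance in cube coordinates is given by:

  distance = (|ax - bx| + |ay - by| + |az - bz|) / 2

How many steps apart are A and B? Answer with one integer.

Answer: 15

Derivation:
|ax - bx| = |-7 - (-10)| = 3
|ay - by| = |-9 - 6| = 15
|az - bz| = |16 - 4| = 12
distance = (3 + 15 + 12) / 2 = 30 / 2 = 15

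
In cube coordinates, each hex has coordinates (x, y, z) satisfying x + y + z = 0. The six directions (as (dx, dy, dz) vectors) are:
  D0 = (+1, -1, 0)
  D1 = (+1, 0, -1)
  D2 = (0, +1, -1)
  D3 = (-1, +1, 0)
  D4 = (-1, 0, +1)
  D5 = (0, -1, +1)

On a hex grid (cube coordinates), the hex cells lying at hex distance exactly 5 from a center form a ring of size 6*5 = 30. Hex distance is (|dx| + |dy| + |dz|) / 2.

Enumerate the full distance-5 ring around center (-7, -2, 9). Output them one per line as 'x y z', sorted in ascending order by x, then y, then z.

Walk ring at distance 5 from (-7, -2, 9):
Start at center + D4*5 = (-12, -2, 14)
  hex 0: (-12, -2, 14)
  hex 1: (-11, -3, 14)
  hex 2: (-10, -4, 14)
  hex 3: (-9, -5, 14)
  hex 4: (-8, -6, 14)
  hex 5: (-7, -7, 14)
  hex 6: (-6, -7, 13)
  hex 7: (-5, -7, 12)
  hex 8: (-4, -7, 11)
  hex 9: (-3, -7, 10)
  hex 10: (-2, -7, 9)
  hex 11: (-2, -6, 8)
  hex 12: (-2, -5, 7)
  hex 13: (-2, -4, 6)
  hex 14: (-2, -3, 5)
  hex 15: (-2, -2, 4)
  hex 16: (-3, -1, 4)
  hex 17: (-4, 0, 4)
  hex 18: (-5, 1, 4)
  hex 19: (-6, 2, 4)
  hex 20: (-7, 3, 4)
  hex 21: (-8, 3, 5)
  hex 22: (-9, 3, 6)
  hex 23: (-10, 3, 7)
  hex 24: (-11, 3, 8)
  hex 25: (-12, 3, 9)
  hex 26: (-12, 2, 10)
  hex 27: (-12, 1, 11)
  hex 28: (-12, 0, 12)
  hex 29: (-12, -1, 13)
Sorted: 30 hexes.

Answer: -12 -2 14
-12 -1 13
-12 0 12
-12 1 11
-12 2 10
-12 3 9
-11 -3 14
-11 3 8
-10 -4 14
-10 3 7
-9 -5 14
-9 3 6
-8 -6 14
-8 3 5
-7 -7 14
-7 3 4
-6 -7 13
-6 2 4
-5 -7 12
-5 1 4
-4 -7 11
-4 0 4
-3 -7 10
-3 -1 4
-2 -7 9
-2 -6 8
-2 -5 7
-2 -4 6
-2 -3 5
-2 -2 4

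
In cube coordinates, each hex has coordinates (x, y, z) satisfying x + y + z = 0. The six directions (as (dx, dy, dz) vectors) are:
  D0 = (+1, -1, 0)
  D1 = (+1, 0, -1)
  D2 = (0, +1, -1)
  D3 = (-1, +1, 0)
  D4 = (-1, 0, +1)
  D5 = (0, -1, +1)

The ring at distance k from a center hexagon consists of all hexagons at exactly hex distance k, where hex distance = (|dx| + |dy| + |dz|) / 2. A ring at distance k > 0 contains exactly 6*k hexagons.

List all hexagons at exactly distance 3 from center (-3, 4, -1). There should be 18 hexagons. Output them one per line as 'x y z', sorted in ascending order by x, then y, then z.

Answer: -6 4 2
-6 5 1
-6 6 0
-6 7 -1
-5 3 2
-5 7 -2
-4 2 2
-4 7 -3
-3 1 2
-3 7 -4
-2 1 1
-2 6 -4
-1 1 0
-1 5 -4
0 1 -1
0 2 -2
0 3 -3
0 4 -4

Derivation:
Walk ring at distance 3 from (-3, 4, -1):
Start at center + D4*3 = (-6, 4, 2)
  hex 0: (-6, 4, 2)
  hex 1: (-5, 3, 2)
  hex 2: (-4, 2, 2)
  hex 3: (-3, 1, 2)
  hex 4: (-2, 1, 1)
  hex 5: (-1, 1, 0)
  hex 6: (0, 1, -1)
  hex 7: (0, 2, -2)
  hex 8: (0, 3, -3)
  hex 9: (0, 4, -4)
  hex 10: (-1, 5, -4)
  hex 11: (-2, 6, -4)
  hex 12: (-3, 7, -4)
  hex 13: (-4, 7, -3)
  hex 14: (-5, 7, -2)
  hex 15: (-6, 7, -1)
  hex 16: (-6, 6, 0)
  hex 17: (-6, 5, 1)
Sorted: 18 hexes.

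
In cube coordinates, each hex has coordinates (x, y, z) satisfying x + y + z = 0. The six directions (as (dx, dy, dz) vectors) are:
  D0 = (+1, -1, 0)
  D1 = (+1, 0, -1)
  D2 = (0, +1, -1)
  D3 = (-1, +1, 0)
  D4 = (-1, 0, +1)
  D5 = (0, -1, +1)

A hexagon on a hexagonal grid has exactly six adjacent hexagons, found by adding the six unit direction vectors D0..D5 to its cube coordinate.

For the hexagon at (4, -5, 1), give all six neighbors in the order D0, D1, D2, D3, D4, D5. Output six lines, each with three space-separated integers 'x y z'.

Center: (4, -5, 1). Add each direction:
  D0: (4, -5, 1) + (1, -1, 0) = (5, -6, 1)
  D1: (4, -5, 1) + (1, 0, -1) = (5, -5, 0)
  D2: (4, -5, 1) + (0, 1, -1) = (4, -4, 0)
  D3: (4, -5, 1) + (-1, 1, 0) = (3, -4, 1)
  D4: (4, -5, 1) + (-1, 0, 1) = (3, -5, 2)
  D5: (4, -5, 1) + (0, -1, 1) = (4, -6, 2)

Answer: 5 -6 1
5 -5 0
4 -4 0
3 -4 1
3 -5 2
4 -6 2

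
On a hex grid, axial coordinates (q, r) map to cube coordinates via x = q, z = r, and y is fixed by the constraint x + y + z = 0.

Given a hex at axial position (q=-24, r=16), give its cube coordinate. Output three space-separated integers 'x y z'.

Answer: -24 8 16

Derivation:
x = q = -24
z = r = 16
y = -x - z = -(-24) - (16) = 8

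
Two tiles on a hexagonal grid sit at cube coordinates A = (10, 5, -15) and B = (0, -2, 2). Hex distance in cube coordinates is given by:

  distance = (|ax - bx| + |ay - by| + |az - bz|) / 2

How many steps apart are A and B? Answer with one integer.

Answer: 17

Derivation:
|ax - bx| = |10 - 0| = 10
|ay - by| = |5 - (-2)| = 7
|az - bz| = |-15 - 2| = 17
distance = (10 + 7 + 17) / 2 = 34 / 2 = 17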